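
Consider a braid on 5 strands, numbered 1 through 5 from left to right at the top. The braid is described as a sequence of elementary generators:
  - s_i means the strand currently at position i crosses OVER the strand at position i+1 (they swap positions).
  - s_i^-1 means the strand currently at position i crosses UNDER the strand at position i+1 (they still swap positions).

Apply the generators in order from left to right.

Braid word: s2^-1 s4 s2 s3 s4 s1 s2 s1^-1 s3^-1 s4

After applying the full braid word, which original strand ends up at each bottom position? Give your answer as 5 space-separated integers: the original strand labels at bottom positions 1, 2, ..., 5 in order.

Gen 1 (s2^-1): strand 2 crosses under strand 3. Perm now: [1 3 2 4 5]
Gen 2 (s4): strand 4 crosses over strand 5. Perm now: [1 3 2 5 4]
Gen 3 (s2): strand 3 crosses over strand 2. Perm now: [1 2 3 5 4]
Gen 4 (s3): strand 3 crosses over strand 5. Perm now: [1 2 5 3 4]
Gen 5 (s4): strand 3 crosses over strand 4. Perm now: [1 2 5 4 3]
Gen 6 (s1): strand 1 crosses over strand 2. Perm now: [2 1 5 4 3]
Gen 7 (s2): strand 1 crosses over strand 5. Perm now: [2 5 1 4 3]
Gen 8 (s1^-1): strand 2 crosses under strand 5. Perm now: [5 2 1 4 3]
Gen 9 (s3^-1): strand 1 crosses under strand 4. Perm now: [5 2 4 1 3]
Gen 10 (s4): strand 1 crosses over strand 3. Perm now: [5 2 4 3 1]

Answer: 5 2 4 3 1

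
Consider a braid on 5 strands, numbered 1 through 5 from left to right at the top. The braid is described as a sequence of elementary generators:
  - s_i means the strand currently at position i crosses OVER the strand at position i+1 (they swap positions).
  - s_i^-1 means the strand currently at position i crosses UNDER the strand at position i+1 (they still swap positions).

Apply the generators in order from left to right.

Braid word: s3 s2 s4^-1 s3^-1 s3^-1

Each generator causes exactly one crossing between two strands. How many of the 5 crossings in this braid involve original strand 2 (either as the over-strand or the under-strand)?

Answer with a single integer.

Answer: 3

Derivation:
Gen 1: crossing 3x4. Involves strand 2? no. Count so far: 0
Gen 2: crossing 2x4. Involves strand 2? yes. Count so far: 1
Gen 3: crossing 3x5. Involves strand 2? no. Count so far: 1
Gen 4: crossing 2x5. Involves strand 2? yes. Count so far: 2
Gen 5: crossing 5x2. Involves strand 2? yes. Count so far: 3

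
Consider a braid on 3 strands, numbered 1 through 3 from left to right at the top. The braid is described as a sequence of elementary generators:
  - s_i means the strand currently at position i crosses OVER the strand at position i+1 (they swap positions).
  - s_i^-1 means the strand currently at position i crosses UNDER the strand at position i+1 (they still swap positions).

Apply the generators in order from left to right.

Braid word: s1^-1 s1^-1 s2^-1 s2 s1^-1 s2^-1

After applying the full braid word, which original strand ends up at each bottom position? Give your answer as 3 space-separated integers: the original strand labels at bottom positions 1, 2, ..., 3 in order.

Gen 1 (s1^-1): strand 1 crosses under strand 2. Perm now: [2 1 3]
Gen 2 (s1^-1): strand 2 crosses under strand 1. Perm now: [1 2 3]
Gen 3 (s2^-1): strand 2 crosses under strand 3. Perm now: [1 3 2]
Gen 4 (s2): strand 3 crosses over strand 2. Perm now: [1 2 3]
Gen 5 (s1^-1): strand 1 crosses under strand 2. Perm now: [2 1 3]
Gen 6 (s2^-1): strand 1 crosses under strand 3. Perm now: [2 3 1]

Answer: 2 3 1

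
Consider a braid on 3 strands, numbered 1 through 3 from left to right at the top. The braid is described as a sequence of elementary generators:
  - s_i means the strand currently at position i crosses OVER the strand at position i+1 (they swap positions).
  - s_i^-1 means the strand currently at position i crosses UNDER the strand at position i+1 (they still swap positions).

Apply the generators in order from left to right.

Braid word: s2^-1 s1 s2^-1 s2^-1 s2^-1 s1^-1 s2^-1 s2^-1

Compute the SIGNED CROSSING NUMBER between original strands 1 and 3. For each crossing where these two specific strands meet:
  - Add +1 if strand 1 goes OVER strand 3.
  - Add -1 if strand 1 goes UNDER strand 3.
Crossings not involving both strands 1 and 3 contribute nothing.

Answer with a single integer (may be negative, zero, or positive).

Gen 1: crossing 2x3. Both 1&3? no. Sum: 0
Gen 2: 1 over 3. Both 1&3? yes. Contrib: +1. Sum: 1
Gen 3: crossing 1x2. Both 1&3? no. Sum: 1
Gen 4: crossing 2x1. Both 1&3? no. Sum: 1
Gen 5: crossing 1x2. Both 1&3? no. Sum: 1
Gen 6: crossing 3x2. Both 1&3? no. Sum: 1
Gen 7: 3 under 1. Both 1&3? yes. Contrib: +1. Sum: 2
Gen 8: 1 under 3. Both 1&3? yes. Contrib: -1. Sum: 1

Answer: 1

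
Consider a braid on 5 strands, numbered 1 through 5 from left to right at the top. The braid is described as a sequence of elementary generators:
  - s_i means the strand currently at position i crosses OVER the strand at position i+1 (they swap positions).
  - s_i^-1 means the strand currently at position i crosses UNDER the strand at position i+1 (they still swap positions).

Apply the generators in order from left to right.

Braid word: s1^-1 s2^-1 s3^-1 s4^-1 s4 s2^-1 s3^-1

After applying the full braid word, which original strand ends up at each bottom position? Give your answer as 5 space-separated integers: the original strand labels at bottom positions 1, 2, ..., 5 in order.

Gen 1 (s1^-1): strand 1 crosses under strand 2. Perm now: [2 1 3 4 5]
Gen 2 (s2^-1): strand 1 crosses under strand 3. Perm now: [2 3 1 4 5]
Gen 3 (s3^-1): strand 1 crosses under strand 4. Perm now: [2 3 4 1 5]
Gen 4 (s4^-1): strand 1 crosses under strand 5. Perm now: [2 3 4 5 1]
Gen 5 (s4): strand 5 crosses over strand 1. Perm now: [2 3 4 1 5]
Gen 6 (s2^-1): strand 3 crosses under strand 4. Perm now: [2 4 3 1 5]
Gen 7 (s3^-1): strand 3 crosses under strand 1. Perm now: [2 4 1 3 5]

Answer: 2 4 1 3 5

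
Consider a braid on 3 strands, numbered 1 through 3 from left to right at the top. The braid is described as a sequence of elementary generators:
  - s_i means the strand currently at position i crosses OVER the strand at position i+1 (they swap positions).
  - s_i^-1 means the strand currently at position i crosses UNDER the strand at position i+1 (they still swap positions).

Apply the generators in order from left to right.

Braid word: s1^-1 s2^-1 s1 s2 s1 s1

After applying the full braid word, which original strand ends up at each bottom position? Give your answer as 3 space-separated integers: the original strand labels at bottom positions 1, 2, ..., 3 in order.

Answer: 3 1 2

Derivation:
Gen 1 (s1^-1): strand 1 crosses under strand 2. Perm now: [2 1 3]
Gen 2 (s2^-1): strand 1 crosses under strand 3. Perm now: [2 3 1]
Gen 3 (s1): strand 2 crosses over strand 3. Perm now: [3 2 1]
Gen 4 (s2): strand 2 crosses over strand 1. Perm now: [3 1 2]
Gen 5 (s1): strand 3 crosses over strand 1. Perm now: [1 3 2]
Gen 6 (s1): strand 1 crosses over strand 3. Perm now: [3 1 2]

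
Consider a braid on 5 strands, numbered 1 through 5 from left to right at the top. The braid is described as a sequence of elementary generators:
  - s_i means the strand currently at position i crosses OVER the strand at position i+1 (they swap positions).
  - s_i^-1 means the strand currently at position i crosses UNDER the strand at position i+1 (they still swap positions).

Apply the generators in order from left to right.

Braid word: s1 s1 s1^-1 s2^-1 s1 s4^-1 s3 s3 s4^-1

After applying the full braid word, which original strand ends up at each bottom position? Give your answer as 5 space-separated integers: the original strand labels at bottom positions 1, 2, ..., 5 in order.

Gen 1 (s1): strand 1 crosses over strand 2. Perm now: [2 1 3 4 5]
Gen 2 (s1): strand 2 crosses over strand 1. Perm now: [1 2 3 4 5]
Gen 3 (s1^-1): strand 1 crosses under strand 2. Perm now: [2 1 3 4 5]
Gen 4 (s2^-1): strand 1 crosses under strand 3. Perm now: [2 3 1 4 5]
Gen 5 (s1): strand 2 crosses over strand 3. Perm now: [3 2 1 4 5]
Gen 6 (s4^-1): strand 4 crosses under strand 5. Perm now: [3 2 1 5 4]
Gen 7 (s3): strand 1 crosses over strand 5. Perm now: [3 2 5 1 4]
Gen 8 (s3): strand 5 crosses over strand 1. Perm now: [3 2 1 5 4]
Gen 9 (s4^-1): strand 5 crosses under strand 4. Perm now: [3 2 1 4 5]

Answer: 3 2 1 4 5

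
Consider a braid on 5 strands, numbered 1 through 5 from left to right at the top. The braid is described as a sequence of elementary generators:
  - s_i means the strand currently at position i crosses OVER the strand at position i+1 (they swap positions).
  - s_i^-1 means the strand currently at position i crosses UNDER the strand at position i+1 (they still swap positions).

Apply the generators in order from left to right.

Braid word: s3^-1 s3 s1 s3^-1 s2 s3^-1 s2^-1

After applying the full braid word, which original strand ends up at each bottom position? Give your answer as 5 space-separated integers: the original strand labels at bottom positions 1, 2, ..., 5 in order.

Gen 1 (s3^-1): strand 3 crosses under strand 4. Perm now: [1 2 4 3 5]
Gen 2 (s3): strand 4 crosses over strand 3. Perm now: [1 2 3 4 5]
Gen 3 (s1): strand 1 crosses over strand 2. Perm now: [2 1 3 4 5]
Gen 4 (s3^-1): strand 3 crosses under strand 4. Perm now: [2 1 4 3 5]
Gen 5 (s2): strand 1 crosses over strand 4. Perm now: [2 4 1 3 5]
Gen 6 (s3^-1): strand 1 crosses under strand 3. Perm now: [2 4 3 1 5]
Gen 7 (s2^-1): strand 4 crosses under strand 3. Perm now: [2 3 4 1 5]

Answer: 2 3 4 1 5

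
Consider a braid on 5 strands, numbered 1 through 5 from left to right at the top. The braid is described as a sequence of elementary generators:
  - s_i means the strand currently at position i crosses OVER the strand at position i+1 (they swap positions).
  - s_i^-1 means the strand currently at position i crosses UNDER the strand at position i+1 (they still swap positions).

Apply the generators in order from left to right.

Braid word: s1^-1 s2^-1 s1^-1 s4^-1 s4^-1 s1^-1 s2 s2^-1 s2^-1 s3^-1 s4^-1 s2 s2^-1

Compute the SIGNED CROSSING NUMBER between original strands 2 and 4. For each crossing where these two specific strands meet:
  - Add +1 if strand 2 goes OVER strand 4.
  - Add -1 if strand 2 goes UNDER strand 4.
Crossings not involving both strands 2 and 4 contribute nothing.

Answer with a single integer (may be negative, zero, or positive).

Gen 1: crossing 1x2. Both 2&4? no. Sum: 0
Gen 2: crossing 1x3. Both 2&4? no. Sum: 0
Gen 3: crossing 2x3. Both 2&4? no. Sum: 0
Gen 4: crossing 4x5. Both 2&4? no. Sum: 0
Gen 5: crossing 5x4. Both 2&4? no. Sum: 0
Gen 6: crossing 3x2. Both 2&4? no. Sum: 0
Gen 7: crossing 3x1. Both 2&4? no. Sum: 0
Gen 8: crossing 1x3. Both 2&4? no. Sum: 0
Gen 9: crossing 3x1. Both 2&4? no. Sum: 0
Gen 10: crossing 3x4. Both 2&4? no. Sum: 0
Gen 11: crossing 3x5. Both 2&4? no. Sum: 0
Gen 12: crossing 1x4. Both 2&4? no. Sum: 0
Gen 13: crossing 4x1. Both 2&4? no. Sum: 0

Answer: 0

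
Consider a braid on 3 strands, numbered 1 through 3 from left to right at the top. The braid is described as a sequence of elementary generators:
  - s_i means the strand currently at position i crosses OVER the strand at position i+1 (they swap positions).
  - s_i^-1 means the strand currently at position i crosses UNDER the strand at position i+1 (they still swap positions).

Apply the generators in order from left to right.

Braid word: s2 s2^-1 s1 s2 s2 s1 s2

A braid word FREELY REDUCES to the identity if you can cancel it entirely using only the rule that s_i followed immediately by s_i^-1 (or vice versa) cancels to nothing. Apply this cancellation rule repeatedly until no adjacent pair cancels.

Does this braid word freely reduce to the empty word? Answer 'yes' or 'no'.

Gen 1 (s2): push. Stack: [s2]
Gen 2 (s2^-1): cancels prior s2. Stack: []
Gen 3 (s1): push. Stack: [s1]
Gen 4 (s2): push. Stack: [s1 s2]
Gen 5 (s2): push. Stack: [s1 s2 s2]
Gen 6 (s1): push. Stack: [s1 s2 s2 s1]
Gen 7 (s2): push. Stack: [s1 s2 s2 s1 s2]
Reduced word: s1 s2 s2 s1 s2

Answer: no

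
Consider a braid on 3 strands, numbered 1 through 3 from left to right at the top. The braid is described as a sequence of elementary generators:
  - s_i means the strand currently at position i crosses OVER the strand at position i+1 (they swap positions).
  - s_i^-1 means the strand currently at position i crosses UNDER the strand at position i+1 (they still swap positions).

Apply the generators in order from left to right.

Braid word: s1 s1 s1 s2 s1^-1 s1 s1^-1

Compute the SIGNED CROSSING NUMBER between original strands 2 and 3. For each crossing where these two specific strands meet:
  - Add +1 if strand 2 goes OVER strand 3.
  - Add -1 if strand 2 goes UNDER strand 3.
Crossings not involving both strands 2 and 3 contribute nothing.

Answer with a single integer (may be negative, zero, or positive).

Gen 1: crossing 1x2. Both 2&3? no. Sum: 0
Gen 2: crossing 2x1. Both 2&3? no. Sum: 0
Gen 3: crossing 1x2. Both 2&3? no. Sum: 0
Gen 4: crossing 1x3. Both 2&3? no. Sum: 0
Gen 5: 2 under 3. Both 2&3? yes. Contrib: -1. Sum: -1
Gen 6: 3 over 2. Both 2&3? yes. Contrib: -1. Sum: -2
Gen 7: 2 under 3. Both 2&3? yes. Contrib: -1. Sum: -3

Answer: -3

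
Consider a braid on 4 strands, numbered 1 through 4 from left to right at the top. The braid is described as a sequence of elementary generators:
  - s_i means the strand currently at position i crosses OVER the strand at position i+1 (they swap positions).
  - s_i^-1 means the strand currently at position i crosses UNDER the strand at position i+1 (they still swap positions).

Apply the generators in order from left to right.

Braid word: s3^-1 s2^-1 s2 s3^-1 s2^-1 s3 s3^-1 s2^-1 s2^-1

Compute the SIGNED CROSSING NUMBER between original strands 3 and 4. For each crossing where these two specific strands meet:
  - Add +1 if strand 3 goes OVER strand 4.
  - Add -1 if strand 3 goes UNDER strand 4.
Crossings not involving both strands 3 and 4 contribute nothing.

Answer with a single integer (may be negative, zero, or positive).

Gen 1: 3 under 4. Both 3&4? yes. Contrib: -1. Sum: -1
Gen 2: crossing 2x4. Both 3&4? no. Sum: -1
Gen 3: crossing 4x2. Both 3&4? no. Sum: -1
Gen 4: 4 under 3. Both 3&4? yes. Contrib: +1. Sum: 0
Gen 5: crossing 2x3. Both 3&4? no. Sum: 0
Gen 6: crossing 2x4. Both 3&4? no. Sum: 0
Gen 7: crossing 4x2. Both 3&4? no. Sum: 0
Gen 8: crossing 3x2. Both 3&4? no. Sum: 0
Gen 9: crossing 2x3. Both 3&4? no. Sum: 0

Answer: 0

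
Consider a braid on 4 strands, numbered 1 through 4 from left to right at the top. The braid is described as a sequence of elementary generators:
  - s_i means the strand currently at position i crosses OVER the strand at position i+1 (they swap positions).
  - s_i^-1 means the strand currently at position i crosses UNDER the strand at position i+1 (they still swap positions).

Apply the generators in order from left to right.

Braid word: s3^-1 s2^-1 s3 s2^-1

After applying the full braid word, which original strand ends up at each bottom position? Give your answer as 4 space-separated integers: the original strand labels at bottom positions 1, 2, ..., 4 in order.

Gen 1 (s3^-1): strand 3 crosses under strand 4. Perm now: [1 2 4 3]
Gen 2 (s2^-1): strand 2 crosses under strand 4. Perm now: [1 4 2 3]
Gen 3 (s3): strand 2 crosses over strand 3. Perm now: [1 4 3 2]
Gen 4 (s2^-1): strand 4 crosses under strand 3. Perm now: [1 3 4 2]

Answer: 1 3 4 2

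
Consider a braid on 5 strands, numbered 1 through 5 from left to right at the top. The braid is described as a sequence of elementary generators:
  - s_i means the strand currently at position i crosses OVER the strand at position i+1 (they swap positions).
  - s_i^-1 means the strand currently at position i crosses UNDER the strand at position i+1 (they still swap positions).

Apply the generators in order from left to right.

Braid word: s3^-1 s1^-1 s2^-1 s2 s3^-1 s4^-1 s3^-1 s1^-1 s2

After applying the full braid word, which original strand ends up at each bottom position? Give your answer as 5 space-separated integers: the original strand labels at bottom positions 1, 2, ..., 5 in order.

Answer: 1 5 2 3 4

Derivation:
Gen 1 (s3^-1): strand 3 crosses under strand 4. Perm now: [1 2 4 3 5]
Gen 2 (s1^-1): strand 1 crosses under strand 2. Perm now: [2 1 4 3 5]
Gen 3 (s2^-1): strand 1 crosses under strand 4. Perm now: [2 4 1 3 5]
Gen 4 (s2): strand 4 crosses over strand 1. Perm now: [2 1 4 3 5]
Gen 5 (s3^-1): strand 4 crosses under strand 3. Perm now: [2 1 3 4 5]
Gen 6 (s4^-1): strand 4 crosses under strand 5. Perm now: [2 1 3 5 4]
Gen 7 (s3^-1): strand 3 crosses under strand 5. Perm now: [2 1 5 3 4]
Gen 8 (s1^-1): strand 2 crosses under strand 1. Perm now: [1 2 5 3 4]
Gen 9 (s2): strand 2 crosses over strand 5. Perm now: [1 5 2 3 4]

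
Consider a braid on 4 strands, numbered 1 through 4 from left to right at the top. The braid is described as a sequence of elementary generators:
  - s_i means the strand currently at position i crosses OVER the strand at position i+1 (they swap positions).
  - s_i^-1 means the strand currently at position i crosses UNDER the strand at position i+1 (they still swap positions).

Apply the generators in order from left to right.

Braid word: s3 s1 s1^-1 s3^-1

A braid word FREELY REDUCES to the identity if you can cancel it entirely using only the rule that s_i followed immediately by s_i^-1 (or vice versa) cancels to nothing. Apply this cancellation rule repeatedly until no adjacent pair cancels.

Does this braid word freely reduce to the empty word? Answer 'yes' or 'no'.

Answer: yes

Derivation:
Gen 1 (s3): push. Stack: [s3]
Gen 2 (s1): push. Stack: [s3 s1]
Gen 3 (s1^-1): cancels prior s1. Stack: [s3]
Gen 4 (s3^-1): cancels prior s3. Stack: []
Reduced word: (empty)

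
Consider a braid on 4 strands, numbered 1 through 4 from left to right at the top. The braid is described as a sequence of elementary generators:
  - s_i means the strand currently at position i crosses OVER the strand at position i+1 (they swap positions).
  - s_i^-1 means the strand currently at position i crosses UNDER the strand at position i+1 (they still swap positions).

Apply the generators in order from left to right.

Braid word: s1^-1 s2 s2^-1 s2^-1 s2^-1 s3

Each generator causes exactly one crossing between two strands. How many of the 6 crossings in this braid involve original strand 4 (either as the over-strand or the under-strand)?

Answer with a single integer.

Gen 1: crossing 1x2. Involves strand 4? no. Count so far: 0
Gen 2: crossing 1x3. Involves strand 4? no. Count so far: 0
Gen 3: crossing 3x1. Involves strand 4? no. Count so far: 0
Gen 4: crossing 1x3. Involves strand 4? no. Count so far: 0
Gen 5: crossing 3x1. Involves strand 4? no. Count so far: 0
Gen 6: crossing 3x4. Involves strand 4? yes. Count so far: 1

Answer: 1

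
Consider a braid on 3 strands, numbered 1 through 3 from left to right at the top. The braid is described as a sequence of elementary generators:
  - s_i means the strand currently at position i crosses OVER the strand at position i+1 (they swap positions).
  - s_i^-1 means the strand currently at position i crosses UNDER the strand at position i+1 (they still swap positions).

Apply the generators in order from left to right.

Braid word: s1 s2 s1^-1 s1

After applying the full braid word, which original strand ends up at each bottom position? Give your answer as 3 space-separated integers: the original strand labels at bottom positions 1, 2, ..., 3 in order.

Answer: 2 3 1

Derivation:
Gen 1 (s1): strand 1 crosses over strand 2. Perm now: [2 1 3]
Gen 2 (s2): strand 1 crosses over strand 3. Perm now: [2 3 1]
Gen 3 (s1^-1): strand 2 crosses under strand 3. Perm now: [3 2 1]
Gen 4 (s1): strand 3 crosses over strand 2. Perm now: [2 3 1]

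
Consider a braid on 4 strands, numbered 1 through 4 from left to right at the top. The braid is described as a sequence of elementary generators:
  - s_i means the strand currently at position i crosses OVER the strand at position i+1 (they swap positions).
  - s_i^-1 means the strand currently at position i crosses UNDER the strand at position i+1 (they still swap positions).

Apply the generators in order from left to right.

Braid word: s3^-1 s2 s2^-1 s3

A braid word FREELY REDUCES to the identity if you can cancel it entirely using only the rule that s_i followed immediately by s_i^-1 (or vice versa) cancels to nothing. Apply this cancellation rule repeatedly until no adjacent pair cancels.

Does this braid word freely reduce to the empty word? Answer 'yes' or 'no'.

Gen 1 (s3^-1): push. Stack: [s3^-1]
Gen 2 (s2): push. Stack: [s3^-1 s2]
Gen 3 (s2^-1): cancels prior s2. Stack: [s3^-1]
Gen 4 (s3): cancels prior s3^-1. Stack: []
Reduced word: (empty)

Answer: yes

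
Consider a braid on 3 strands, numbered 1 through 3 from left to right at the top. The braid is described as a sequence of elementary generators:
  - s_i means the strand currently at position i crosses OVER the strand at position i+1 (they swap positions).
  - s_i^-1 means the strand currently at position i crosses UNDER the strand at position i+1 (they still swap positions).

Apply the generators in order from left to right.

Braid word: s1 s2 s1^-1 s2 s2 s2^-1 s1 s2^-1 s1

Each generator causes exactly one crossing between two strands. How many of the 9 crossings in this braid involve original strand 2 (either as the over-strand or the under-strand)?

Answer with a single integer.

Gen 1: crossing 1x2. Involves strand 2? yes. Count so far: 1
Gen 2: crossing 1x3. Involves strand 2? no. Count so far: 1
Gen 3: crossing 2x3. Involves strand 2? yes. Count so far: 2
Gen 4: crossing 2x1. Involves strand 2? yes. Count so far: 3
Gen 5: crossing 1x2. Involves strand 2? yes. Count so far: 4
Gen 6: crossing 2x1. Involves strand 2? yes. Count so far: 5
Gen 7: crossing 3x1. Involves strand 2? no. Count so far: 5
Gen 8: crossing 3x2. Involves strand 2? yes. Count so far: 6
Gen 9: crossing 1x2. Involves strand 2? yes. Count so far: 7

Answer: 7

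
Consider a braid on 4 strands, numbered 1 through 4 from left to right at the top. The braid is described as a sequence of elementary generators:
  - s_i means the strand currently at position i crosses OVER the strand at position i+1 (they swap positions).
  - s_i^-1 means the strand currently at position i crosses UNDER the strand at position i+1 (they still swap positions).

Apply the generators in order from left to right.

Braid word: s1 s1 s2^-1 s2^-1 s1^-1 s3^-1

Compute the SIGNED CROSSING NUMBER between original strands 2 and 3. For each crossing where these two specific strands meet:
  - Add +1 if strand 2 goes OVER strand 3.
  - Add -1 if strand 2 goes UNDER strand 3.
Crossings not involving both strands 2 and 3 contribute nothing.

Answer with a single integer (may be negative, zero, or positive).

Answer: 0

Derivation:
Gen 1: crossing 1x2. Both 2&3? no. Sum: 0
Gen 2: crossing 2x1. Both 2&3? no. Sum: 0
Gen 3: 2 under 3. Both 2&3? yes. Contrib: -1. Sum: -1
Gen 4: 3 under 2. Both 2&3? yes. Contrib: +1. Sum: 0
Gen 5: crossing 1x2. Both 2&3? no. Sum: 0
Gen 6: crossing 3x4. Both 2&3? no. Sum: 0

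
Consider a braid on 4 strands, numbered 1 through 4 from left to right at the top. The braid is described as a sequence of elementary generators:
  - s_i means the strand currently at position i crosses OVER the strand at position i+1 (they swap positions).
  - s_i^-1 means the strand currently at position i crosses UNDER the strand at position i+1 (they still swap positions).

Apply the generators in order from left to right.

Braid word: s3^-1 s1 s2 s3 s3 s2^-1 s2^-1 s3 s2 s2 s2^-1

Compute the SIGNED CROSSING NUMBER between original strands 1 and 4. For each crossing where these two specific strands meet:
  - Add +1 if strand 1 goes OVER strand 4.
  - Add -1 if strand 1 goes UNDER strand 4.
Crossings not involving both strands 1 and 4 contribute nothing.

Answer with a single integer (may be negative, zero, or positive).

Answer: 1

Derivation:
Gen 1: crossing 3x4. Both 1&4? no. Sum: 0
Gen 2: crossing 1x2. Both 1&4? no. Sum: 0
Gen 3: 1 over 4. Both 1&4? yes. Contrib: +1. Sum: 1
Gen 4: crossing 1x3. Both 1&4? no. Sum: 1
Gen 5: crossing 3x1. Both 1&4? no. Sum: 1
Gen 6: 4 under 1. Both 1&4? yes. Contrib: +1. Sum: 2
Gen 7: 1 under 4. Both 1&4? yes. Contrib: -1. Sum: 1
Gen 8: crossing 1x3. Both 1&4? no. Sum: 1
Gen 9: crossing 4x3. Both 1&4? no. Sum: 1
Gen 10: crossing 3x4. Both 1&4? no. Sum: 1
Gen 11: crossing 4x3. Both 1&4? no. Sum: 1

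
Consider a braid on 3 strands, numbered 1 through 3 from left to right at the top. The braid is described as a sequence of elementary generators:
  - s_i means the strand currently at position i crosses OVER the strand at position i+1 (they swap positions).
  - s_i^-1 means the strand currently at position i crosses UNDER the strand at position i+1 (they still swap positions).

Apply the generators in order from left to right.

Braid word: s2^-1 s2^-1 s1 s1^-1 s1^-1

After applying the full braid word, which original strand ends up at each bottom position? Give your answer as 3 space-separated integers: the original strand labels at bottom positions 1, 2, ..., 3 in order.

Answer: 2 1 3

Derivation:
Gen 1 (s2^-1): strand 2 crosses under strand 3. Perm now: [1 3 2]
Gen 2 (s2^-1): strand 3 crosses under strand 2. Perm now: [1 2 3]
Gen 3 (s1): strand 1 crosses over strand 2. Perm now: [2 1 3]
Gen 4 (s1^-1): strand 2 crosses under strand 1. Perm now: [1 2 3]
Gen 5 (s1^-1): strand 1 crosses under strand 2. Perm now: [2 1 3]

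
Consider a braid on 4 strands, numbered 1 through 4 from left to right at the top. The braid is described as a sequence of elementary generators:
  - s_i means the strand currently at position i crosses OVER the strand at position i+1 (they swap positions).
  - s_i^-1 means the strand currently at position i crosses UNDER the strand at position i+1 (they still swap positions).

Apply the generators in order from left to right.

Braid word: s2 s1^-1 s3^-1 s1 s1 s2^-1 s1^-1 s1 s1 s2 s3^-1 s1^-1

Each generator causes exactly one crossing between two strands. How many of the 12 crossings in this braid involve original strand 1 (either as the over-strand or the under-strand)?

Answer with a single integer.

Gen 1: crossing 2x3. Involves strand 1? no. Count so far: 0
Gen 2: crossing 1x3. Involves strand 1? yes. Count so far: 1
Gen 3: crossing 2x4. Involves strand 1? no. Count so far: 1
Gen 4: crossing 3x1. Involves strand 1? yes. Count so far: 2
Gen 5: crossing 1x3. Involves strand 1? yes. Count so far: 3
Gen 6: crossing 1x4. Involves strand 1? yes. Count so far: 4
Gen 7: crossing 3x4. Involves strand 1? no. Count so far: 4
Gen 8: crossing 4x3. Involves strand 1? no. Count so far: 4
Gen 9: crossing 3x4. Involves strand 1? no. Count so far: 4
Gen 10: crossing 3x1. Involves strand 1? yes. Count so far: 5
Gen 11: crossing 3x2. Involves strand 1? no. Count so far: 5
Gen 12: crossing 4x1. Involves strand 1? yes. Count so far: 6

Answer: 6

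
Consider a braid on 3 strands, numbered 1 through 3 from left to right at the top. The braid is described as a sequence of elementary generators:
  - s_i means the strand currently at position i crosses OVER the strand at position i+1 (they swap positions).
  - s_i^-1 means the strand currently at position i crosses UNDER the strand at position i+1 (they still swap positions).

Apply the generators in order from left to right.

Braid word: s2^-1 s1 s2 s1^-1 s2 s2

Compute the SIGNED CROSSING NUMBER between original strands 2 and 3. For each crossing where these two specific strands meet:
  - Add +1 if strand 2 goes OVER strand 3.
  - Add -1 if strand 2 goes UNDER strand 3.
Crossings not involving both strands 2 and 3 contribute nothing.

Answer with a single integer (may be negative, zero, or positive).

Answer: 0

Derivation:
Gen 1: 2 under 3. Both 2&3? yes. Contrib: -1. Sum: -1
Gen 2: crossing 1x3. Both 2&3? no. Sum: -1
Gen 3: crossing 1x2. Both 2&3? no. Sum: -1
Gen 4: 3 under 2. Both 2&3? yes. Contrib: +1. Sum: 0
Gen 5: crossing 3x1. Both 2&3? no. Sum: 0
Gen 6: crossing 1x3. Both 2&3? no. Sum: 0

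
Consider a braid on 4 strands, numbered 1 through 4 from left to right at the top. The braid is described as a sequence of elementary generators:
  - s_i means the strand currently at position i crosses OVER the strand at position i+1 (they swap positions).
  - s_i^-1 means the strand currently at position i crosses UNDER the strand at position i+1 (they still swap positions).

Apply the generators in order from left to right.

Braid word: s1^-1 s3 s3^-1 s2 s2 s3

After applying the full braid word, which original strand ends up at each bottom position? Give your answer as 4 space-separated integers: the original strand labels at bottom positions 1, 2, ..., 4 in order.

Answer: 2 1 4 3

Derivation:
Gen 1 (s1^-1): strand 1 crosses under strand 2. Perm now: [2 1 3 4]
Gen 2 (s3): strand 3 crosses over strand 4. Perm now: [2 1 4 3]
Gen 3 (s3^-1): strand 4 crosses under strand 3. Perm now: [2 1 3 4]
Gen 4 (s2): strand 1 crosses over strand 3. Perm now: [2 3 1 4]
Gen 5 (s2): strand 3 crosses over strand 1. Perm now: [2 1 3 4]
Gen 6 (s3): strand 3 crosses over strand 4. Perm now: [2 1 4 3]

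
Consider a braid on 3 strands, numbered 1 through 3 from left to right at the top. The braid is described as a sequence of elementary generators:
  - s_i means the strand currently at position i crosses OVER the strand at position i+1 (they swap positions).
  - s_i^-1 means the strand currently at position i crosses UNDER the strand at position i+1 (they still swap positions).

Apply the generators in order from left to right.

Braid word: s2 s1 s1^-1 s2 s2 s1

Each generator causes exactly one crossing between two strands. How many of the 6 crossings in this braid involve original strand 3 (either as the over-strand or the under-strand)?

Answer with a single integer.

Answer: 6

Derivation:
Gen 1: crossing 2x3. Involves strand 3? yes. Count so far: 1
Gen 2: crossing 1x3. Involves strand 3? yes. Count so far: 2
Gen 3: crossing 3x1. Involves strand 3? yes. Count so far: 3
Gen 4: crossing 3x2. Involves strand 3? yes. Count so far: 4
Gen 5: crossing 2x3. Involves strand 3? yes. Count so far: 5
Gen 6: crossing 1x3. Involves strand 3? yes. Count so far: 6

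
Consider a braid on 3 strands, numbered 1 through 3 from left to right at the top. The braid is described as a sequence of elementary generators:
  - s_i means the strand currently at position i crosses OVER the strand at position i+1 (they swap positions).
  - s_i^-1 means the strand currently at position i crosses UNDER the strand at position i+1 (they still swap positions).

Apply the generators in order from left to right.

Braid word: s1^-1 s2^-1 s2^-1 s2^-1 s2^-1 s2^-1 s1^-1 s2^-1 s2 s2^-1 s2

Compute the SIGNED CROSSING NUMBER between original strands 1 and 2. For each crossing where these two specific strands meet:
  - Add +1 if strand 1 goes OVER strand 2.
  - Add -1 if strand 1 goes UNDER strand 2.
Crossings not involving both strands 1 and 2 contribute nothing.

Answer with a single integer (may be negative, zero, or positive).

Gen 1: 1 under 2. Both 1&2? yes. Contrib: -1. Sum: -1
Gen 2: crossing 1x3. Both 1&2? no. Sum: -1
Gen 3: crossing 3x1. Both 1&2? no. Sum: -1
Gen 4: crossing 1x3. Both 1&2? no. Sum: -1
Gen 5: crossing 3x1. Both 1&2? no. Sum: -1
Gen 6: crossing 1x3. Both 1&2? no. Sum: -1
Gen 7: crossing 2x3. Both 1&2? no. Sum: -1
Gen 8: 2 under 1. Both 1&2? yes. Contrib: +1. Sum: 0
Gen 9: 1 over 2. Both 1&2? yes. Contrib: +1. Sum: 1
Gen 10: 2 under 1. Both 1&2? yes. Contrib: +1. Sum: 2
Gen 11: 1 over 2. Both 1&2? yes. Contrib: +1. Sum: 3

Answer: 3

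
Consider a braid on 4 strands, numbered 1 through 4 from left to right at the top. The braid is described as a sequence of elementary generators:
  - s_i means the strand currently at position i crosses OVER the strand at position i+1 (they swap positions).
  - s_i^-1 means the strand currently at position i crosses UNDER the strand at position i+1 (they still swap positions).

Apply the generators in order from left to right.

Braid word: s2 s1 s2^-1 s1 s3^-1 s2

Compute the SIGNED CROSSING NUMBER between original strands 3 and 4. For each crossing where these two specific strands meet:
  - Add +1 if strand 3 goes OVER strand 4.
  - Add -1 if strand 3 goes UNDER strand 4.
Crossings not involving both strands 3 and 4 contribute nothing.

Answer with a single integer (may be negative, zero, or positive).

Gen 1: crossing 2x3. Both 3&4? no. Sum: 0
Gen 2: crossing 1x3. Both 3&4? no. Sum: 0
Gen 3: crossing 1x2. Both 3&4? no. Sum: 0
Gen 4: crossing 3x2. Both 3&4? no. Sum: 0
Gen 5: crossing 1x4. Both 3&4? no. Sum: 0
Gen 6: 3 over 4. Both 3&4? yes. Contrib: +1. Sum: 1

Answer: 1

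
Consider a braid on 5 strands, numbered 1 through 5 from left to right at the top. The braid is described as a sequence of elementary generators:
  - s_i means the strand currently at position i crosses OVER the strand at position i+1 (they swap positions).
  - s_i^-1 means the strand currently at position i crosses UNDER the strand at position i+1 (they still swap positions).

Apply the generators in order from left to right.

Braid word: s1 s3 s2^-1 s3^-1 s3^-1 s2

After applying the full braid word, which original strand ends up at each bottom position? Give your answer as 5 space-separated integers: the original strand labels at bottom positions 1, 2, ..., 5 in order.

Gen 1 (s1): strand 1 crosses over strand 2. Perm now: [2 1 3 4 5]
Gen 2 (s3): strand 3 crosses over strand 4. Perm now: [2 1 4 3 5]
Gen 3 (s2^-1): strand 1 crosses under strand 4. Perm now: [2 4 1 3 5]
Gen 4 (s3^-1): strand 1 crosses under strand 3. Perm now: [2 4 3 1 5]
Gen 5 (s3^-1): strand 3 crosses under strand 1. Perm now: [2 4 1 3 5]
Gen 6 (s2): strand 4 crosses over strand 1. Perm now: [2 1 4 3 5]

Answer: 2 1 4 3 5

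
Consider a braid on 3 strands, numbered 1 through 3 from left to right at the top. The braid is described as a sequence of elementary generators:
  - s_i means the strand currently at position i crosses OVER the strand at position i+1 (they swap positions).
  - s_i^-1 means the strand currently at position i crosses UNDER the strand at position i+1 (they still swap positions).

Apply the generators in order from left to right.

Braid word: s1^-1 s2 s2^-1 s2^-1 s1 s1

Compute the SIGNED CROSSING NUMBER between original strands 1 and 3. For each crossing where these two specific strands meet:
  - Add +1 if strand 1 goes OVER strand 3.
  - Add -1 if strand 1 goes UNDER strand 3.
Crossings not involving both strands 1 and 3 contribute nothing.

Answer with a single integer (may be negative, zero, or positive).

Answer: 1

Derivation:
Gen 1: crossing 1x2. Both 1&3? no. Sum: 0
Gen 2: 1 over 3. Both 1&3? yes. Contrib: +1. Sum: 1
Gen 3: 3 under 1. Both 1&3? yes. Contrib: +1. Sum: 2
Gen 4: 1 under 3. Both 1&3? yes. Contrib: -1. Sum: 1
Gen 5: crossing 2x3. Both 1&3? no. Sum: 1
Gen 6: crossing 3x2. Both 1&3? no. Sum: 1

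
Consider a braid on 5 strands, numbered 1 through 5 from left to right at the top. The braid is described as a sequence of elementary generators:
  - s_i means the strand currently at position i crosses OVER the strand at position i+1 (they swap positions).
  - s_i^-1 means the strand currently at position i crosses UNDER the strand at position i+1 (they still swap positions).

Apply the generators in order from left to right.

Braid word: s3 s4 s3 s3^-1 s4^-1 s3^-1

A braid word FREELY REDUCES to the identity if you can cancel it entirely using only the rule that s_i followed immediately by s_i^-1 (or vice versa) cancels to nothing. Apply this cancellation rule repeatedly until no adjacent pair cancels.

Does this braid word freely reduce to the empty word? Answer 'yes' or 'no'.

Answer: yes

Derivation:
Gen 1 (s3): push. Stack: [s3]
Gen 2 (s4): push. Stack: [s3 s4]
Gen 3 (s3): push. Stack: [s3 s4 s3]
Gen 4 (s3^-1): cancels prior s3. Stack: [s3 s4]
Gen 5 (s4^-1): cancels prior s4. Stack: [s3]
Gen 6 (s3^-1): cancels prior s3. Stack: []
Reduced word: (empty)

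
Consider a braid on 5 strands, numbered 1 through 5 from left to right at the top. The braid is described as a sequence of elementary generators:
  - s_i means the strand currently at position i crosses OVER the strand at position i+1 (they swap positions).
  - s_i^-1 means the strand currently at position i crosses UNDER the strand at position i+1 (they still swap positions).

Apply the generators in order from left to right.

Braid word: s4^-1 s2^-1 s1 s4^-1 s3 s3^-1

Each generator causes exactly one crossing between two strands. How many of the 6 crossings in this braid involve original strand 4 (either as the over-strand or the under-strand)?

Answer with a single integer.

Answer: 4

Derivation:
Gen 1: crossing 4x5. Involves strand 4? yes. Count so far: 1
Gen 2: crossing 2x3. Involves strand 4? no. Count so far: 1
Gen 3: crossing 1x3. Involves strand 4? no. Count so far: 1
Gen 4: crossing 5x4. Involves strand 4? yes. Count so far: 2
Gen 5: crossing 2x4. Involves strand 4? yes. Count so far: 3
Gen 6: crossing 4x2. Involves strand 4? yes. Count so far: 4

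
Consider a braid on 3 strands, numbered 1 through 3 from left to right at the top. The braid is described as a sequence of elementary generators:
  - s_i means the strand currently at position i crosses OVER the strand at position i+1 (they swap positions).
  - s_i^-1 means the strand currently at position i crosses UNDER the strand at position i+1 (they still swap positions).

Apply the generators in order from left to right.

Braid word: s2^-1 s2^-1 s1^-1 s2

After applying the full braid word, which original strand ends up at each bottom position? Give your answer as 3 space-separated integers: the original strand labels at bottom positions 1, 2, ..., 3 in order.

Gen 1 (s2^-1): strand 2 crosses under strand 3. Perm now: [1 3 2]
Gen 2 (s2^-1): strand 3 crosses under strand 2. Perm now: [1 2 3]
Gen 3 (s1^-1): strand 1 crosses under strand 2. Perm now: [2 1 3]
Gen 4 (s2): strand 1 crosses over strand 3. Perm now: [2 3 1]

Answer: 2 3 1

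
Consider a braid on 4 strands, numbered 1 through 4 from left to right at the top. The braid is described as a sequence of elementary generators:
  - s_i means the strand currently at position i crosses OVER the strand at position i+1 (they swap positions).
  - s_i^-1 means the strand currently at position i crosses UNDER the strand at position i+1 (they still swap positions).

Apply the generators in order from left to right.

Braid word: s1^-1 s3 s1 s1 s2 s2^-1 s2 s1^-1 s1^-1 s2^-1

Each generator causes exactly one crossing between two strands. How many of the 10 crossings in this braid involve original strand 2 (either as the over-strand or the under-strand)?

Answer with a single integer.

Answer: 5

Derivation:
Gen 1: crossing 1x2. Involves strand 2? yes. Count so far: 1
Gen 2: crossing 3x4. Involves strand 2? no. Count so far: 1
Gen 3: crossing 2x1. Involves strand 2? yes. Count so far: 2
Gen 4: crossing 1x2. Involves strand 2? yes. Count so far: 3
Gen 5: crossing 1x4. Involves strand 2? no. Count so far: 3
Gen 6: crossing 4x1. Involves strand 2? no. Count so far: 3
Gen 7: crossing 1x4. Involves strand 2? no. Count so far: 3
Gen 8: crossing 2x4. Involves strand 2? yes. Count so far: 4
Gen 9: crossing 4x2. Involves strand 2? yes. Count so far: 5
Gen 10: crossing 4x1. Involves strand 2? no. Count so far: 5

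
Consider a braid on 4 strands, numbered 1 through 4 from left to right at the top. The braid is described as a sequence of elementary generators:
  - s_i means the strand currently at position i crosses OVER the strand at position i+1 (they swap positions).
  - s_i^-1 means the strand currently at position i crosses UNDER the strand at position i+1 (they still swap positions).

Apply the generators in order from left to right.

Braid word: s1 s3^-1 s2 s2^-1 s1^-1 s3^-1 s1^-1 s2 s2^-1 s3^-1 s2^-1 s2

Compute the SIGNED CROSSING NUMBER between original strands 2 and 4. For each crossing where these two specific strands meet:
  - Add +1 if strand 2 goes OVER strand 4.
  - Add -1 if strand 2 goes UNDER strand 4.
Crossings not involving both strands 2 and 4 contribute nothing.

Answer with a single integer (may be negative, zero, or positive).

Gen 1: crossing 1x2. Both 2&4? no. Sum: 0
Gen 2: crossing 3x4. Both 2&4? no. Sum: 0
Gen 3: crossing 1x4. Both 2&4? no. Sum: 0
Gen 4: crossing 4x1. Both 2&4? no. Sum: 0
Gen 5: crossing 2x1. Both 2&4? no. Sum: 0
Gen 6: crossing 4x3. Both 2&4? no. Sum: 0
Gen 7: crossing 1x2. Both 2&4? no. Sum: 0
Gen 8: crossing 1x3. Both 2&4? no. Sum: 0
Gen 9: crossing 3x1. Both 2&4? no. Sum: 0
Gen 10: crossing 3x4. Both 2&4? no. Sum: 0
Gen 11: crossing 1x4. Both 2&4? no. Sum: 0
Gen 12: crossing 4x1. Both 2&4? no. Sum: 0

Answer: 0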